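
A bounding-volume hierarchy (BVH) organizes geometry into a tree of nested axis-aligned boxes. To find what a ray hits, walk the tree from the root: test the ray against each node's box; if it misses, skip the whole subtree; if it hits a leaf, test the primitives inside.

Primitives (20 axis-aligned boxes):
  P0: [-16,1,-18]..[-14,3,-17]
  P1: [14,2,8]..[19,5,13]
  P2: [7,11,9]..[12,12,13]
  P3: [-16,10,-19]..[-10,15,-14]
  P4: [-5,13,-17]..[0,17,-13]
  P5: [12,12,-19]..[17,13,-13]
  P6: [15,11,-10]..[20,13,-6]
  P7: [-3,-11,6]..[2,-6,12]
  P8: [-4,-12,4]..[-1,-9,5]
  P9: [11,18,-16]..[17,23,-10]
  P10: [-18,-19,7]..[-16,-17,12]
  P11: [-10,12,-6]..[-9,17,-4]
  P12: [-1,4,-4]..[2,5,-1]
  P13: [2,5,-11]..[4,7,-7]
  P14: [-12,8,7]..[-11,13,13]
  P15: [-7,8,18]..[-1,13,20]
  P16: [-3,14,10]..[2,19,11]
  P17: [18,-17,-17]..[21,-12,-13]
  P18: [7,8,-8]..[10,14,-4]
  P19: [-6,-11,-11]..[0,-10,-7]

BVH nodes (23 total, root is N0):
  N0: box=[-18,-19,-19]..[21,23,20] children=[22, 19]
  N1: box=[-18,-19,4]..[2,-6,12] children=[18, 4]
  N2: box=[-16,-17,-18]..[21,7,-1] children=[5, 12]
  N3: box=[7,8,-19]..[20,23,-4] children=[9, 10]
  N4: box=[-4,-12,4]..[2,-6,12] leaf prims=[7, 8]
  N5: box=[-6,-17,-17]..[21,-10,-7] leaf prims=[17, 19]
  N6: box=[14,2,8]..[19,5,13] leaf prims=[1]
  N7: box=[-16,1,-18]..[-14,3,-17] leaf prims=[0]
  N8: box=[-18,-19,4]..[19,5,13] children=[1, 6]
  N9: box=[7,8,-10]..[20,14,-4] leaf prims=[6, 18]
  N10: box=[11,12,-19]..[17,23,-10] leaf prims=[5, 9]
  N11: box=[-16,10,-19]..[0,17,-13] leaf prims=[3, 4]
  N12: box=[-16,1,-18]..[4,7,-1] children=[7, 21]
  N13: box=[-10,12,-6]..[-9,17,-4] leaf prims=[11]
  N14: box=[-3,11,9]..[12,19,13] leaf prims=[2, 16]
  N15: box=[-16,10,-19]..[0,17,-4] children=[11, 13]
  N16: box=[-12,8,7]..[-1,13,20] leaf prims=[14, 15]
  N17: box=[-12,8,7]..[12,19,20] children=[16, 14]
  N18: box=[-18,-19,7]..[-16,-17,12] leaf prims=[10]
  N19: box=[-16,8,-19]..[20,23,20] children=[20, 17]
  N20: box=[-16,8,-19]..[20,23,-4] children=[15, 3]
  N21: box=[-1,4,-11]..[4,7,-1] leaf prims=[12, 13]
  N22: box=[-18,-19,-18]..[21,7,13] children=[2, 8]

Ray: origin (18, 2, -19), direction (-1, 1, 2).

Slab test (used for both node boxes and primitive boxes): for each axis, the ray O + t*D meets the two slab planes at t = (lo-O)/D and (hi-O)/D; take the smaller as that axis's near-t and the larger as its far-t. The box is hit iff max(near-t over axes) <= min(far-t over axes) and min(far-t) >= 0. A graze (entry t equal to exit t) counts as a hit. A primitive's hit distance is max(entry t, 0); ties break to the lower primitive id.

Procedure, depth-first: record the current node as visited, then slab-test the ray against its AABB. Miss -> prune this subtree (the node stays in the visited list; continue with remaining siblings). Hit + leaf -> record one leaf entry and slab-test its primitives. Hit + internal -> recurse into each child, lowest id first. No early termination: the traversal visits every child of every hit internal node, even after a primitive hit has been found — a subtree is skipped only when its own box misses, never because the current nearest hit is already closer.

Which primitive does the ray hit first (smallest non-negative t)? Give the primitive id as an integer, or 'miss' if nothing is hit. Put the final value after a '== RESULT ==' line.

Traverse from the root:
N0 x:[-3,36] y:[-21,21] z:[0,39/2] -> hit [0,39/2], descend [19, 22]
  N19 x:[-2,34] y:[6,21] z:[0,39/2] -> hit [6,39/2], descend [17, 20]
    N17 x:[6,30] y:[6,17] z:[13,39/2] -> hit [13,17], descend [14, 16]
      N14 x:[6,21] y:[9,17] z:[14,16] -> hit [14,16] leaf, test {P2(miss), P16(miss)}
      N16 x:[19,30] y:[6,11] z:[13,39/2] -> miss, prune
    N20 x:[-2,34] y:[6,21] z:[0,15/2] -> hit [6,15/2], descend [3, 15]
      N3 x:[-2,11] y:[6,21] z:[0,15/2] -> hit [6,15/2], descend [9, 10]
        N9 x:[-2,11] y:[6,12] z:[9/2,15/2] -> hit [6,15/2] leaf, test {P6(miss), P18(miss)}
        N10 x:[1,7] y:[10,21] z:[0,9/2] -> miss, prune
      N15 x:[18,34] y:[8,15] z:[0,15/2] -> miss, prune
  N22 x:[-3,36] y:[-21,5] z:[1/2,16] -> hit [1/2,5], descend [2, 8]
    N2 x:[-3,34] y:[-19,5] z:[1/2,9] -> hit [1/2,5], descend [5, 12]
      N5 x:[-3,24] y:[-19,-12] z:[1,6] -> miss, prune
      N12 x:[14,34] y:[-1,5] z:[1/2,9] -> miss, prune
    N8 x:[-1,36] y:[-21,3] z:[23/2,16] -> miss, prune

order=[0, 19, 17, 14, 16, 20, 3, 9, 10, 15, 22, 2, 5, 12, 8]  |boxes|=15  |leaves|=2  hit=miss

== RESULT ==
miss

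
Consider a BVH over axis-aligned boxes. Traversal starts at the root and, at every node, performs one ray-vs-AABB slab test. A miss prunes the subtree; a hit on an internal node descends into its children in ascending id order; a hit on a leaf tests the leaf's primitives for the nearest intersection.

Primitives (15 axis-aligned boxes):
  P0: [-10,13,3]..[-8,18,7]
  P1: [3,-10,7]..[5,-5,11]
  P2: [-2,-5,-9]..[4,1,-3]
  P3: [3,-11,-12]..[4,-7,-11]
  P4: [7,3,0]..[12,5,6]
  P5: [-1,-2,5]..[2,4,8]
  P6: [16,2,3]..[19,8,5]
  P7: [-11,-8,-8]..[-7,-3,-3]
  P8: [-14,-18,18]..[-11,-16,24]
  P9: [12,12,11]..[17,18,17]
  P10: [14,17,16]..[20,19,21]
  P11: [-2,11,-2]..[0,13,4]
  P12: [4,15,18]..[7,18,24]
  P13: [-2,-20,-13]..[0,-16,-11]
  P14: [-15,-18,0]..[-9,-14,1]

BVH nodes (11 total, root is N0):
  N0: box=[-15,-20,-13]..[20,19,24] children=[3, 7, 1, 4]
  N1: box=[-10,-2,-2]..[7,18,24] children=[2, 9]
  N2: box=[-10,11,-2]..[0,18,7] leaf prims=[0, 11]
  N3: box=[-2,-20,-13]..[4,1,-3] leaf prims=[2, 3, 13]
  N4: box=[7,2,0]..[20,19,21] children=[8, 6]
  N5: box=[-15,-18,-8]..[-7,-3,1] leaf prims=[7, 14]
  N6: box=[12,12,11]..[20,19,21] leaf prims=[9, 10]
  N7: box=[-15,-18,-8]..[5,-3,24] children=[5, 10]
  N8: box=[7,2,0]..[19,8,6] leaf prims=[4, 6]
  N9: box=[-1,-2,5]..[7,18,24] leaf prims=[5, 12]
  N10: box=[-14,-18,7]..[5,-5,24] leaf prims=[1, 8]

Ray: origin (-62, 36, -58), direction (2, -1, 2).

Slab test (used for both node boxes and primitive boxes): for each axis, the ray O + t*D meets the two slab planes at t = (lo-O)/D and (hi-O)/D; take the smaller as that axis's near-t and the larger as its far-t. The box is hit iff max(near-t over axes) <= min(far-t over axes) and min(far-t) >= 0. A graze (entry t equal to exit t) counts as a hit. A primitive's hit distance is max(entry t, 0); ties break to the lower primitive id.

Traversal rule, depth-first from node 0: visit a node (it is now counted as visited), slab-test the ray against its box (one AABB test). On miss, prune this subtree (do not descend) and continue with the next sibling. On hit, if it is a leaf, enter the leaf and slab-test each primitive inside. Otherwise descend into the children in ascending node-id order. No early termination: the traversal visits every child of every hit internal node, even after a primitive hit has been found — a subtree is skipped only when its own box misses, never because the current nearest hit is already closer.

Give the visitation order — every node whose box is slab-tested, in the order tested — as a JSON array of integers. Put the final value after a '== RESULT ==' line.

Trace the traversal:
N0 x:[47/2,41] y:[17,56] z:[45/2,41] -> hit [47/2,41], descend [1, 3, 4, 7]
  N1 x:[26,69/2] y:[18,38] z:[28,41] -> hit [28,69/2], descend [2, 9]
    N2 x:[26,31] y:[18,25] z:[28,65/2] -> miss, prune
    N9 x:[61/2,69/2] y:[18,38] z:[63/2,41] -> hit [63/2,69/2] leaf, test {P5@t=32, P12(miss)}
  N3 x:[30,33] y:[35,56] z:[45/2,55/2] -> miss, prune
  N4 x:[69/2,41] y:[17,34] z:[29,79/2] -> miss, prune
  N7 x:[47/2,67/2] y:[39,54] z:[25,41] -> miss, prune

7 AABB tests over nodes [0, 1, 2, 9, 3, 4, 7]; 1 leaf entered; closest P5.

== RESULT ==
[0, 1, 2, 9, 3, 4, 7]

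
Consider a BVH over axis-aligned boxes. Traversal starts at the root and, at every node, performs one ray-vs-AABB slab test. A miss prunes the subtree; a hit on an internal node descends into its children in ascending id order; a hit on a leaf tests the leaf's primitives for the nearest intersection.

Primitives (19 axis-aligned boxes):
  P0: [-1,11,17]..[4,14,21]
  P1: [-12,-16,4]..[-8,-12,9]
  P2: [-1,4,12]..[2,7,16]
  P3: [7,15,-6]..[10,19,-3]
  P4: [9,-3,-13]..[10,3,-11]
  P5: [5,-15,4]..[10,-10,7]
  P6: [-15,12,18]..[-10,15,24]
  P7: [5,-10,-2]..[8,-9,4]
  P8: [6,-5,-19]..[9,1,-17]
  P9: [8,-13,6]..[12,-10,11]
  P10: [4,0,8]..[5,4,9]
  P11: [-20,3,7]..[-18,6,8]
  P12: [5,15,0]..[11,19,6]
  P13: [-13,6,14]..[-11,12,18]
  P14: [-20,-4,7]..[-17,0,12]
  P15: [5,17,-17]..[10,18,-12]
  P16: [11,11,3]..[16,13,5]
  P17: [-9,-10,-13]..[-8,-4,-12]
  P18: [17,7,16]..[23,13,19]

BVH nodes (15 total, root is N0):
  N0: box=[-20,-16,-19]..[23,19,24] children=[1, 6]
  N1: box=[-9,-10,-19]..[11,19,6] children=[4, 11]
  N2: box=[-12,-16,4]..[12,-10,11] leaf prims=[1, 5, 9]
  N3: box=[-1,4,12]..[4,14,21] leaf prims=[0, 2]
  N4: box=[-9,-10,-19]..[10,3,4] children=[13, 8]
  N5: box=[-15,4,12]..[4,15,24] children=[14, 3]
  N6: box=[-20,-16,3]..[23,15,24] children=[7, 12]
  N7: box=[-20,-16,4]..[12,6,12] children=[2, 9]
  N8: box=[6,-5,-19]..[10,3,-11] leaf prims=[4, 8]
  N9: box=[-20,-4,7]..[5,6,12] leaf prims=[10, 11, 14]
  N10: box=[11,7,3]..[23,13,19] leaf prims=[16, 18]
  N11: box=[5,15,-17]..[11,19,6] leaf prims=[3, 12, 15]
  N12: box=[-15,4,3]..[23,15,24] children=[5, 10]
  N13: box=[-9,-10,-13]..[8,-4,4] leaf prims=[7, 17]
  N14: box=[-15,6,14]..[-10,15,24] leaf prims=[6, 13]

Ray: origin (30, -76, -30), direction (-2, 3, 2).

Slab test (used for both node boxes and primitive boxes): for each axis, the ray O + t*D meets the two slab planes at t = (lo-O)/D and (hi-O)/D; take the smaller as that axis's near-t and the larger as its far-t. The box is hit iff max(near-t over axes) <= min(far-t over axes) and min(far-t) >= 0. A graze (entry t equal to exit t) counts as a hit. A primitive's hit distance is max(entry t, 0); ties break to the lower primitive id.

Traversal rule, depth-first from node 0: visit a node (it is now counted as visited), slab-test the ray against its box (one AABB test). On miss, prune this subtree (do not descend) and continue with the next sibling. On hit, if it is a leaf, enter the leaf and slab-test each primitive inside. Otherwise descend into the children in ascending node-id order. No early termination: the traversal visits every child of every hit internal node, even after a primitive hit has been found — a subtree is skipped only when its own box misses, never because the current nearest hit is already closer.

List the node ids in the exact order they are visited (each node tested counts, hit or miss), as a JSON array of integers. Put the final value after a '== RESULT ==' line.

Traverse from the root:
N0 x:[7/2,25] y:[20,95/3] z:[11/2,27] -> hit [20,25], descend [1, 6]
  N1 x:[19/2,39/2] y:[22,95/3] z:[11/2,18] -> miss, prune
  N6 x:[7/2,25] y:[20,91/3] z:[33/2,27] -> hit [20,25], descend [7, 12]
    N7 x:[9,25] y:[20,82/3] z:[17,21] -> hit [20,21], descend [2, 9]
      N2 x:[9,21] y:[20,22] z:[17,41/2] -> hit [20,41/2] leaf, test {P1(miss), P5(miss), P9(miss)}
      N9 x:[25/2,25] y:[24,82/3] z:[37/2,21] -> miss, prune
    N12 x:[7/2,45/2] y:[80/3,91/3] z:[33/2,27] -> miss, prune

7 AABB tests over nodes [0, 1, 6, 7, 2, 9, 12]; 1 leaf entered; closest miss.

== RESULT ==
[0, 1, 6, 7, 2, 9, 12]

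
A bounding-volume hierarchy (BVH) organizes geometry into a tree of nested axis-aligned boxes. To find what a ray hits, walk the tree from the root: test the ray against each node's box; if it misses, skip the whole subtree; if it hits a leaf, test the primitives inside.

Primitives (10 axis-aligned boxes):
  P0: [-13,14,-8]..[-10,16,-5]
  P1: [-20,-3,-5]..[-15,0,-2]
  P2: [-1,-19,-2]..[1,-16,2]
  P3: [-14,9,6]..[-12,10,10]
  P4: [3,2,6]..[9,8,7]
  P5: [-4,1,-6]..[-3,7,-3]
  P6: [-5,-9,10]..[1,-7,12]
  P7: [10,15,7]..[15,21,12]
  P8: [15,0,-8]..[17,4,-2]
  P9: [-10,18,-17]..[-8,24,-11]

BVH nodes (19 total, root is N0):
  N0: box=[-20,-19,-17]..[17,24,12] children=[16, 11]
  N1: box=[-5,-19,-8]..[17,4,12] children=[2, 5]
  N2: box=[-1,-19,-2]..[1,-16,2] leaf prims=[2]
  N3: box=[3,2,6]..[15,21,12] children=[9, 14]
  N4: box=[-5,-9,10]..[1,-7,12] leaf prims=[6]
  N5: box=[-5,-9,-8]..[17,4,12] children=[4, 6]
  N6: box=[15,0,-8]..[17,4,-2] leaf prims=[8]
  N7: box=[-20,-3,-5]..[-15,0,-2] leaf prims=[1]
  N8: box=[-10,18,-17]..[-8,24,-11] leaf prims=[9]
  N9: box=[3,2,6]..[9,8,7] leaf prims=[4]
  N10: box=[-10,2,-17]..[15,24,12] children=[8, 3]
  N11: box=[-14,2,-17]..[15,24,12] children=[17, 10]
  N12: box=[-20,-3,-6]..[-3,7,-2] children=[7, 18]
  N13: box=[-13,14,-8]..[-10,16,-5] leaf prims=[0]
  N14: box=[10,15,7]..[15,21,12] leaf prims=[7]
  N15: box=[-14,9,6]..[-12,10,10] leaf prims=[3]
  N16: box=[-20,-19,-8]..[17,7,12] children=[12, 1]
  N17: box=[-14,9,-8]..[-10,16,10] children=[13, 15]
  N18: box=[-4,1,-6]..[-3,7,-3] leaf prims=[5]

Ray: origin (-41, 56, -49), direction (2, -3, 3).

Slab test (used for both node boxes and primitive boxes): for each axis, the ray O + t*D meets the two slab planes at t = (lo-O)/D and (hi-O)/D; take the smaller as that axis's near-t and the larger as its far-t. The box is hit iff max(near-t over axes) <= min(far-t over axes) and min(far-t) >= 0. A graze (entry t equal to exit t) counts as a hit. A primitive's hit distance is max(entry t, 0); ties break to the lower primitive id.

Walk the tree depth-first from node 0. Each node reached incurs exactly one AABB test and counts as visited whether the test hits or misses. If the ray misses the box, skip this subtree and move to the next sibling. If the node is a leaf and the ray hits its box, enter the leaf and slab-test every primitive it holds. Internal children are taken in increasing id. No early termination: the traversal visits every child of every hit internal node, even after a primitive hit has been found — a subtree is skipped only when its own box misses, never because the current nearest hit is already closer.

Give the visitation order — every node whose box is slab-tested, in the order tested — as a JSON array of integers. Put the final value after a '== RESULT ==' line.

Traverse from the root:
N0 x:[21/2,29] y:[32/3,25] z:[32/3,61/3] -> hit [32/3,61/3], descend [11, 16]
  N11 x:[27/2,28] y:[32/3,18] z:[32/3,61/3] -> hit [27/2,18], descend [10, 17]
    N10 x:[31/2,28] y:[32/3,18] z:[32/3,61/3] -> hit [31/2,18], descend [3, 8]
      N3 x:[22,28] y:[35/3,18] z:[55/3,61/3] -> miss, prune
      N8 x:[31/2,33/2] y:[32/3,38/3] z:[32/3,38/3] -> miss, prune
    N17 x:[27/2,31/2] y:[40/3,47/3] z:[41/3,59/3] -> hit [41/3,31/2], descend [13, 15]
      N13 x:[14,31/2] y:[40/3,14] z:[41/3,44/3] -> hit [14,14] leaf, test {P0@t=14}
      N15 x:[27/2,29/2] y:[46/3,47/3] z:[55/3,59/3] -> miss, prune
  N16 x:[21/2,29] y:[49/3,25] z:[41/3,61/3] -> hit [49/3,61/3], descend [1, 12]
    N1 x:[18,29] y:[52/3,25] z:[41/3,61/3] -> hit [18,61/3], descend [2, 5]
      N2 x:[20,21] y:[24,25] z:[47/3,17] -> miss, prune
      N5 x:[18,29] y:[52/3,65/3] z:[41/3,61/3] -> hit [18,61/3], descend [4, 6]
        N4 x:[18,21] y:[21,65/3] z:[59/3,61/3] -> miss, prune
        N6 x:[28,29] y:[52/3,56/3] z:[41/3,47/3] -> miss, prune
    N12 x:[21/2,19] y:[49/3,59/3] z:[43/3,47/3] -> miss, prune

Visited [0, 11, 10, 3, 8, 17, 13, 15, 16, 1, 2, 5, 4, 6, 12]. Tests: 15 box, 1 leaf. Nearest: P0.

== RESULT ==
[0, 11, 10, 3, 8, 17, 13, 15, 16, 1, 2, 5, 4, 6, 12]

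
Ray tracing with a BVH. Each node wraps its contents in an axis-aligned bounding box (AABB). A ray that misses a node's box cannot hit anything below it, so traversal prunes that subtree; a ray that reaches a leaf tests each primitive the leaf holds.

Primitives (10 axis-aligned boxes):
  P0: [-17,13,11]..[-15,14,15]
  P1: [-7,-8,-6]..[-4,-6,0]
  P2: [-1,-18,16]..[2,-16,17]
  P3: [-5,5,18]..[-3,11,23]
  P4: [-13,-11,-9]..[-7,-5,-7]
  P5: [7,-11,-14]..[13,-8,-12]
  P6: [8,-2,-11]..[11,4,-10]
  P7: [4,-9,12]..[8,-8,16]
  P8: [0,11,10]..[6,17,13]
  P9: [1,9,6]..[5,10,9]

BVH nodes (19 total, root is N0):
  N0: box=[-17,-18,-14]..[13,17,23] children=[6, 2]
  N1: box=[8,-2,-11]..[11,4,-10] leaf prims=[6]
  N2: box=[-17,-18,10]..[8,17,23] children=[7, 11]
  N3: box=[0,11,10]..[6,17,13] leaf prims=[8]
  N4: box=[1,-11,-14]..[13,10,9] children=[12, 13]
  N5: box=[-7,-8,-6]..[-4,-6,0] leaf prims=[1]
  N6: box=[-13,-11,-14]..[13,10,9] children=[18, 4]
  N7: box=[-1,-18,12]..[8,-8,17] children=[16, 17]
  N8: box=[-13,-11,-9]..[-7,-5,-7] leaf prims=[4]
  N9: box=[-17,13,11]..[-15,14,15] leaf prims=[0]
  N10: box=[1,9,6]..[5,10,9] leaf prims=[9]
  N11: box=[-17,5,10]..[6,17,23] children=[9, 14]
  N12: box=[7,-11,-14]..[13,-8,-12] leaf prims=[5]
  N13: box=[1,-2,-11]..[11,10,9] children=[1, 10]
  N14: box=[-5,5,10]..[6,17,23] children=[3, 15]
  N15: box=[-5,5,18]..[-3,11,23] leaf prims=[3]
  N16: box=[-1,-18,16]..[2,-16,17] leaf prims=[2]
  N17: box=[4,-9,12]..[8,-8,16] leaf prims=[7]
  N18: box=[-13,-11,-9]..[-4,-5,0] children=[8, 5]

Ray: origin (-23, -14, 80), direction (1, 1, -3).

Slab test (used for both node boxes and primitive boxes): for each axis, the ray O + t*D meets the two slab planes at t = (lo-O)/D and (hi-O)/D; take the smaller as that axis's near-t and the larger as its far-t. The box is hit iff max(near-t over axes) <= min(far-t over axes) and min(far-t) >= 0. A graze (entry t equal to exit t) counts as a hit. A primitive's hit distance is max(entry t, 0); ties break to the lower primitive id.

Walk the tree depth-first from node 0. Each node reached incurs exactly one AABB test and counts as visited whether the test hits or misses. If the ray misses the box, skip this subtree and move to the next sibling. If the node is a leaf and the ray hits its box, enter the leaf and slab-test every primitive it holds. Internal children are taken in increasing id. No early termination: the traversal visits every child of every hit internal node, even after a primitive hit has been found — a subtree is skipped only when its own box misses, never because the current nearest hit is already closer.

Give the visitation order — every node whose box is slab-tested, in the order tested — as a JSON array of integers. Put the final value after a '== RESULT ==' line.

Traverse from the root:
N0 x:[6,36] y:[-4,31] z:[19,94/3] -> hit [19,31], descend [2, 6]
  N2 x:[6,31] y:[-4,31] z:[19,70/3] -> hit [19,70/3], descend [7, 11]
    N7 x:[22,31] y:[-4,6] z:[21,68/3] -> miss, prune
    N11 x:[6,29] y:[19,31] z:[19,70/3] -> hit [19,70/3], descend [9, 14]
      N9 x:[6,8] y:[27,28] z:[65/3,23] -> miss, prune
      N14 x:[18,29] y:[19,31] z:[19,70/3] -> hit [19,70/3], descend [3, 15]
        N3 x:[23,29] y:[25,31] z:[67/3,70/3] -> miss, prune
        N15 x:[18,20] y:[19,25] z:[19,62/3] -> hit [19,20] leaf, test {P3@t=19}
  N6 x:[10,36] y:[3,24] z:[71/3,94/3] -> hit [71/3,24], descend [4, 18]
    N4 x:[24,36] y:[3,24] z:[71/3,94/3] -> hit [24,24], descend [12, 13]
      N12 x:[30,36] y:[3,6] z:[92/3,94/3] -> miss, prune
      N13 x:[24,34] y:[12,24] z:[71/3,91/3] -> hit [24,24], descend [1, 10]
        N1 x:[31,34] y:[12,18] z:[30,91/3] -> miss, prune
        N10 x:[24,28] y:[23,24] z:[71/3,74/3] -> hit [24,24] leaf, test {P9@t=24}
    N18 x:[10,19] y:[3,9] z:[80/3,89/3] -> miss, prune

Visited [0, 2, 7, 11, 9, 14, 3, 15, 6, 4, 12, 13, 1, 10, 18]. Tests: 15 box, 2 leaf. Nearest: P3.

== RESULT ==
[0, 2, 7, 11, 9, 14, 3, 15, 6, 4, 12, 13, 1, 10, 18]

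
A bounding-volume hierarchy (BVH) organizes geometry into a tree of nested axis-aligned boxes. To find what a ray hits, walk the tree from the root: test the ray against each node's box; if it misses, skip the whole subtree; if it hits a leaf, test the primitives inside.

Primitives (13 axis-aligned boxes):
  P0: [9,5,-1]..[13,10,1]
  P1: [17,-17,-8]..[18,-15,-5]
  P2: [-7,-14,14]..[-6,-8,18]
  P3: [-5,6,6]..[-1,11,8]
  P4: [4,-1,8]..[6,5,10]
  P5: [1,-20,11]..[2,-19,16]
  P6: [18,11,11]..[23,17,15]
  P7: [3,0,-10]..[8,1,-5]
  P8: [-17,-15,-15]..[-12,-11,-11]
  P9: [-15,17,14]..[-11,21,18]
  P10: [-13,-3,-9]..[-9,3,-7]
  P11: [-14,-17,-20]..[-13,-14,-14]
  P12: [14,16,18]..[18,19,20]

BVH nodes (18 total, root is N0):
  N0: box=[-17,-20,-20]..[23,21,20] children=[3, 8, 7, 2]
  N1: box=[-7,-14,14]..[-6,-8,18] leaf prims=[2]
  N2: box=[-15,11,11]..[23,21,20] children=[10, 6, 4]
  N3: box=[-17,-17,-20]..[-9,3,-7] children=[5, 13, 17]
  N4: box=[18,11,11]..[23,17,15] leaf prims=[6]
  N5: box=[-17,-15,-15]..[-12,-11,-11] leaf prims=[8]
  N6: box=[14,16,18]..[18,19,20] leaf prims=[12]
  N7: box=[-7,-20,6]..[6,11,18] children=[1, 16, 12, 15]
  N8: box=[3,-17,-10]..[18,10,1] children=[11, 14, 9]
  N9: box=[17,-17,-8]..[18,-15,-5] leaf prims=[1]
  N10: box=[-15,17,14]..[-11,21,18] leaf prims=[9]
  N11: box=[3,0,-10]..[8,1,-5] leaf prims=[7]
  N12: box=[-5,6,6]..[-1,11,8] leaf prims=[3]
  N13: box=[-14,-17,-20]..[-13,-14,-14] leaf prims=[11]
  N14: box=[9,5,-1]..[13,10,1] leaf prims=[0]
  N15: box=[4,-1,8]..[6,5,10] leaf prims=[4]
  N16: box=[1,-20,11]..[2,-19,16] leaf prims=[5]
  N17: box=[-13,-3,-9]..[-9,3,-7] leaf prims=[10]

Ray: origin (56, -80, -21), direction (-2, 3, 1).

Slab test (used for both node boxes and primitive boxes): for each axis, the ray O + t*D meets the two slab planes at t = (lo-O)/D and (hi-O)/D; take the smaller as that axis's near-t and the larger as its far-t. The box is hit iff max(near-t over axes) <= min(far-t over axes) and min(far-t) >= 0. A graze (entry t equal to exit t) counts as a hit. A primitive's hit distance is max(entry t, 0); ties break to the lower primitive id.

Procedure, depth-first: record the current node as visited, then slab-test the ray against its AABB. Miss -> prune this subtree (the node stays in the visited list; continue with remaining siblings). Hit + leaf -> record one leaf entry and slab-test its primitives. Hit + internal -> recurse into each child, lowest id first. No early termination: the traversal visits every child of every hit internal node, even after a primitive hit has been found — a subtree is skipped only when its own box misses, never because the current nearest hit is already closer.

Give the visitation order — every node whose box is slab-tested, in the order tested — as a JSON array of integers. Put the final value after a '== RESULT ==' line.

Walk:
N0 x:[33/2,73/2] y:[20,101/3] z:[1,41] -> hit [20,101/3], descend [2, 3, 7, 8]
  N2 x:[33/2,71/2] y:[91/3,101/3] z:[32,41] -> hit [32,101/3], descend [4, 6, 10]
    N4 x:[33/2,19] y:[91/3,97/3] z:[32,36] -> miss, prune
    N6 x:[19,21] y:[32,33] z:[39,41] -> miss, prune
    N10 x:[67/2,71/2] y:[97/3,101/3] z:[35,39] -> miss, prune
  N3 x:[65/2,73/2] y:[21,83/3] z:[1,14] -> miss, prune
  N7 x:[25,63/2] y:[20,91/3] z:[27,39] -> hit [27,91/3], descend [1, 12, 15, 16]
    N1 x:[31,63/2] y:[22,24] z:[35,39] -> miss, prune
    N12 x:[57/2,61/2] y:[86/3,91/3] z:[27,29] -> hit [86/3,29] leaf, test {P3@t=86/3}
    N15 x:[25,26] y:[79/3,85/3] z:[29,31] -> miss, prune
    N16 x:[27,55/2] y:[20,61/3] z:[32,37] -> miss, prune
  N8 x:[19,53/2] y:[21,30] z:[11,22] -> hit [21,22], descend [9, 11, 14]
    N9 x:[19,39/2] y:[21,65/3] z:[13,16] -> miss, prune
    N11 x:[24,53/2] y:[80/3,27] z:[11,16] -> miss, prune
    N14 x:[43/2,47/2] y:[85/3,30] z:[20,22] -> miss, prune

Visited [0, 2, 4, 6, 10, 3, 7, 1, 12, 15, 16, 8, 9, 11, 14]. Tests: 15 box, 1 leaf. Nearest: P3.

== RESULT ==
[0, 2, 4, 6, 10, 3, 7, 1, 12, 15, 16, 8, 9, 11, 14]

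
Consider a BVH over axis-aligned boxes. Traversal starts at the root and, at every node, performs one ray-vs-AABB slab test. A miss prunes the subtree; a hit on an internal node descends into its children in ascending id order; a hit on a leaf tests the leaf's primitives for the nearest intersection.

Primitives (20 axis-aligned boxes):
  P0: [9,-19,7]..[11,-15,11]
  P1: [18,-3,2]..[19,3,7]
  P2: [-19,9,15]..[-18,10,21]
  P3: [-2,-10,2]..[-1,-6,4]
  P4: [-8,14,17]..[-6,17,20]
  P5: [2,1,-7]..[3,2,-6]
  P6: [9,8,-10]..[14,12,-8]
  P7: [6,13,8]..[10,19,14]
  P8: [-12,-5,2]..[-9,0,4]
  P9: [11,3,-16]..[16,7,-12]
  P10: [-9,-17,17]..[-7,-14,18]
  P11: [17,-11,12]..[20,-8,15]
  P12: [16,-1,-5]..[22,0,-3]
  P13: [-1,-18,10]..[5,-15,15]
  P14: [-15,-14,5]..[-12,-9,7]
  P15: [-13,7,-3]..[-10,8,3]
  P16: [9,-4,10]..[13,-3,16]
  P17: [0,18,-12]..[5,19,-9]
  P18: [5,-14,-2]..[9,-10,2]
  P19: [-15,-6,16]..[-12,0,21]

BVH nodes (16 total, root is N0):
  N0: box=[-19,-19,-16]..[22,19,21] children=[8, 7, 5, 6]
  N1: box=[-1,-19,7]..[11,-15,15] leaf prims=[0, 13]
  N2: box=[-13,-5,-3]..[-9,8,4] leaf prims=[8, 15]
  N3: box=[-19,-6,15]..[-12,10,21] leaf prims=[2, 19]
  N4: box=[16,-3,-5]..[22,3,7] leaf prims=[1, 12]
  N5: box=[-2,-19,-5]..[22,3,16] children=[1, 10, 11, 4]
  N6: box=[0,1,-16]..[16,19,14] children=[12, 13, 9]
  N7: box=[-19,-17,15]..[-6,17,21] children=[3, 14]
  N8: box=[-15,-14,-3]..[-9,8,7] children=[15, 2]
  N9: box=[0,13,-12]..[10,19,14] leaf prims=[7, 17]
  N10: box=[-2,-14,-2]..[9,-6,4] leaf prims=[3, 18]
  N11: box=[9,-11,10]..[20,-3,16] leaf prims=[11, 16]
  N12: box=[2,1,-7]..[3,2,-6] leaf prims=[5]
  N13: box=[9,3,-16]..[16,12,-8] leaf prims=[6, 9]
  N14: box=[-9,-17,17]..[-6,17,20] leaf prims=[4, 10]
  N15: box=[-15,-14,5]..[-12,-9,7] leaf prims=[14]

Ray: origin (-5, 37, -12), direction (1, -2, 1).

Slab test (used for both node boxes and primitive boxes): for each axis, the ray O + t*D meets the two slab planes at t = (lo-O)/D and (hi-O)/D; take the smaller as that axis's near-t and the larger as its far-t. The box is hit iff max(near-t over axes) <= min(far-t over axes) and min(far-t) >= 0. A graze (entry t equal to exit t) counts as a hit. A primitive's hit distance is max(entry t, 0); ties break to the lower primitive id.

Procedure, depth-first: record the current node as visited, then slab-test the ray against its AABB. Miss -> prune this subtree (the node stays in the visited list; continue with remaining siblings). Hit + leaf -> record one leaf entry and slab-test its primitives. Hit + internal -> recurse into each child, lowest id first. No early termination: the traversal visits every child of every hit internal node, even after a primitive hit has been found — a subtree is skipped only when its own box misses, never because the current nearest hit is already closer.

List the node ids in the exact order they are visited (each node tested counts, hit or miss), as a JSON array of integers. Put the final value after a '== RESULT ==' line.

Trace the traversal:
N0 x:[-14,27] y:[9,28] z:[-4,33] -> hit [9,27], descend [5, 6, 7, 8]
  N5 x:[3,27] y:[17,28] z:[7,28] -> hit [17,27], descend [1, 4, 10, 11]
    N1 x:[4,16] y:[26,28] z:[19,27] -> miss, prune
    N4 x:[21,27] y:[17,20] z:[7,19] -> miss, prune
    N10 x:[3,14] y:[43/2,51/2] z:[10,16] -> miss, prune
    N11 x:[14,25] y:[20,24] z:[22,28] -> hit [22,24] leaf, test {P11@t=24, P16(miss)}
  N6 x:[5,21] y:[9,18] z:[-4,26] -> hit [9,18], descend [9, 12, 13]
    N9 x:[5,15] y:[9,12] z:[0,26] -> hit [9,12] leaf, test {P7(miss), P17(miss)}
    N12 x:[7,8] y:[35/2,18] z:[5,6] -> miss, prune
    N13 x:[14,21] y:[25/2,17] z:[-4,4] -> miss, prune
  N7 x:[-14,-1] y:[10,27] z:[27,33] -> miss, prune
  N8 x:[-10,-4] y:[29/2,51/2] z:[9,19] -> miss, prune

order=[0, 5, 1, 4, 10, 11, 6, 9, 12, 13, 7, 8]  |boxes|=12  |leaves|=2  hit=P11

== RESULT ==
[0, 5, 1, 4, 10, 11, 6, 9, 12, 13, 7, 8]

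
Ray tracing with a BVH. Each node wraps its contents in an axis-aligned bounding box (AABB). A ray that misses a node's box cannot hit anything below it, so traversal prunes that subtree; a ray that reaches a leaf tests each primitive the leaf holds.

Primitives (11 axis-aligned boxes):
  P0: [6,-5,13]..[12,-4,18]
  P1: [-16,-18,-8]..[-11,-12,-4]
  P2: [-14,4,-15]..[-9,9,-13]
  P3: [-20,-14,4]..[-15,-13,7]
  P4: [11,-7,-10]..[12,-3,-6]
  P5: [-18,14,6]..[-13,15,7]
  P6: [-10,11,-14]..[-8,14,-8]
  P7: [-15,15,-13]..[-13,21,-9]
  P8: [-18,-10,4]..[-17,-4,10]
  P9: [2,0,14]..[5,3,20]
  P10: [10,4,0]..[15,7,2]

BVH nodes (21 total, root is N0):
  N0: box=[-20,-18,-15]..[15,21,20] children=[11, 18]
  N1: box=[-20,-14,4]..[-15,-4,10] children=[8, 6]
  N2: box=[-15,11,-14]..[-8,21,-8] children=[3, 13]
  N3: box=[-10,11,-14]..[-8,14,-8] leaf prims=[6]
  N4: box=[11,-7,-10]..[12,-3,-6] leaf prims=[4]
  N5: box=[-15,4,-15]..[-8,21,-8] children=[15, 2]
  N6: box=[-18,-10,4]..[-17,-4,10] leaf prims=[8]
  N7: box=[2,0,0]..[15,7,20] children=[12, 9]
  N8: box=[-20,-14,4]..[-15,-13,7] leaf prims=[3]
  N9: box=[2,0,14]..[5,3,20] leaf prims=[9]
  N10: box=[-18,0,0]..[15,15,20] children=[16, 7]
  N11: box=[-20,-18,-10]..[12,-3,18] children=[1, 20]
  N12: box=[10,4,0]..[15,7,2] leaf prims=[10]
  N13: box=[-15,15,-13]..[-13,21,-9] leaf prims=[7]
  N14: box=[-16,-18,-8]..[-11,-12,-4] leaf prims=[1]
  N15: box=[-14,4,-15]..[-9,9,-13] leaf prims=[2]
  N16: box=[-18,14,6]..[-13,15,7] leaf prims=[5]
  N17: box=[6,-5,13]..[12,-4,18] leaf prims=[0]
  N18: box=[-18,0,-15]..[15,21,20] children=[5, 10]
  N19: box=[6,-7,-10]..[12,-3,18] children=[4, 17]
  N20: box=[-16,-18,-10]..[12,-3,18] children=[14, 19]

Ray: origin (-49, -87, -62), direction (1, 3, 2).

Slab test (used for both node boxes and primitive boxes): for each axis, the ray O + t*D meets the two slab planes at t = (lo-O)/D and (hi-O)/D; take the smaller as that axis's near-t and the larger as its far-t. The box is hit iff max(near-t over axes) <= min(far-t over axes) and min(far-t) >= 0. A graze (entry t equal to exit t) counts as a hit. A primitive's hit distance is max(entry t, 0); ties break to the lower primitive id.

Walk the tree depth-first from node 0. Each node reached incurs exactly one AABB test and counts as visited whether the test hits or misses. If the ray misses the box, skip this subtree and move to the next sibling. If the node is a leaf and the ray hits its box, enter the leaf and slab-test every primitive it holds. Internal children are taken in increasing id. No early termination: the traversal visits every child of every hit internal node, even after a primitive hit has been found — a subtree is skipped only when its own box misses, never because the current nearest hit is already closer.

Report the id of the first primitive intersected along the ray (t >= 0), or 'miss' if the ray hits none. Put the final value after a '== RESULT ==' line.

Traverse from the root:
N0 x:[29,64] y:[23,36] z:[47/2,41] -> hit [29,36], descend [11, 18]
  N11 x:[29,61] y:[23,28] z:[26,40] -> miss, prune
  N18 x:[31,64] y:[29,36] z:[47/2,41] -> hit [31,36], descend [5, 10]
    N5 x:[34,41] y:[91/3,36] z:[47/2,27] -> miss, prune
    N10 x:[31,64] y:[29,34] z:[31,41] -> hit [31,34], descend [7, 16]
      N7 x:[51,64] y:[29,94/3] z:[31,41] -> miss, prune
      N16 x:[31,36] y:[101/3,34] z:[34,69/2] -> hit [34,34] leaf, test {P5@t=34}

7 AABB tests over nodes [0, 11, 18, 5, 10, 7, 16]; 1 leaf entered; closest P5.

== RESULT ==
5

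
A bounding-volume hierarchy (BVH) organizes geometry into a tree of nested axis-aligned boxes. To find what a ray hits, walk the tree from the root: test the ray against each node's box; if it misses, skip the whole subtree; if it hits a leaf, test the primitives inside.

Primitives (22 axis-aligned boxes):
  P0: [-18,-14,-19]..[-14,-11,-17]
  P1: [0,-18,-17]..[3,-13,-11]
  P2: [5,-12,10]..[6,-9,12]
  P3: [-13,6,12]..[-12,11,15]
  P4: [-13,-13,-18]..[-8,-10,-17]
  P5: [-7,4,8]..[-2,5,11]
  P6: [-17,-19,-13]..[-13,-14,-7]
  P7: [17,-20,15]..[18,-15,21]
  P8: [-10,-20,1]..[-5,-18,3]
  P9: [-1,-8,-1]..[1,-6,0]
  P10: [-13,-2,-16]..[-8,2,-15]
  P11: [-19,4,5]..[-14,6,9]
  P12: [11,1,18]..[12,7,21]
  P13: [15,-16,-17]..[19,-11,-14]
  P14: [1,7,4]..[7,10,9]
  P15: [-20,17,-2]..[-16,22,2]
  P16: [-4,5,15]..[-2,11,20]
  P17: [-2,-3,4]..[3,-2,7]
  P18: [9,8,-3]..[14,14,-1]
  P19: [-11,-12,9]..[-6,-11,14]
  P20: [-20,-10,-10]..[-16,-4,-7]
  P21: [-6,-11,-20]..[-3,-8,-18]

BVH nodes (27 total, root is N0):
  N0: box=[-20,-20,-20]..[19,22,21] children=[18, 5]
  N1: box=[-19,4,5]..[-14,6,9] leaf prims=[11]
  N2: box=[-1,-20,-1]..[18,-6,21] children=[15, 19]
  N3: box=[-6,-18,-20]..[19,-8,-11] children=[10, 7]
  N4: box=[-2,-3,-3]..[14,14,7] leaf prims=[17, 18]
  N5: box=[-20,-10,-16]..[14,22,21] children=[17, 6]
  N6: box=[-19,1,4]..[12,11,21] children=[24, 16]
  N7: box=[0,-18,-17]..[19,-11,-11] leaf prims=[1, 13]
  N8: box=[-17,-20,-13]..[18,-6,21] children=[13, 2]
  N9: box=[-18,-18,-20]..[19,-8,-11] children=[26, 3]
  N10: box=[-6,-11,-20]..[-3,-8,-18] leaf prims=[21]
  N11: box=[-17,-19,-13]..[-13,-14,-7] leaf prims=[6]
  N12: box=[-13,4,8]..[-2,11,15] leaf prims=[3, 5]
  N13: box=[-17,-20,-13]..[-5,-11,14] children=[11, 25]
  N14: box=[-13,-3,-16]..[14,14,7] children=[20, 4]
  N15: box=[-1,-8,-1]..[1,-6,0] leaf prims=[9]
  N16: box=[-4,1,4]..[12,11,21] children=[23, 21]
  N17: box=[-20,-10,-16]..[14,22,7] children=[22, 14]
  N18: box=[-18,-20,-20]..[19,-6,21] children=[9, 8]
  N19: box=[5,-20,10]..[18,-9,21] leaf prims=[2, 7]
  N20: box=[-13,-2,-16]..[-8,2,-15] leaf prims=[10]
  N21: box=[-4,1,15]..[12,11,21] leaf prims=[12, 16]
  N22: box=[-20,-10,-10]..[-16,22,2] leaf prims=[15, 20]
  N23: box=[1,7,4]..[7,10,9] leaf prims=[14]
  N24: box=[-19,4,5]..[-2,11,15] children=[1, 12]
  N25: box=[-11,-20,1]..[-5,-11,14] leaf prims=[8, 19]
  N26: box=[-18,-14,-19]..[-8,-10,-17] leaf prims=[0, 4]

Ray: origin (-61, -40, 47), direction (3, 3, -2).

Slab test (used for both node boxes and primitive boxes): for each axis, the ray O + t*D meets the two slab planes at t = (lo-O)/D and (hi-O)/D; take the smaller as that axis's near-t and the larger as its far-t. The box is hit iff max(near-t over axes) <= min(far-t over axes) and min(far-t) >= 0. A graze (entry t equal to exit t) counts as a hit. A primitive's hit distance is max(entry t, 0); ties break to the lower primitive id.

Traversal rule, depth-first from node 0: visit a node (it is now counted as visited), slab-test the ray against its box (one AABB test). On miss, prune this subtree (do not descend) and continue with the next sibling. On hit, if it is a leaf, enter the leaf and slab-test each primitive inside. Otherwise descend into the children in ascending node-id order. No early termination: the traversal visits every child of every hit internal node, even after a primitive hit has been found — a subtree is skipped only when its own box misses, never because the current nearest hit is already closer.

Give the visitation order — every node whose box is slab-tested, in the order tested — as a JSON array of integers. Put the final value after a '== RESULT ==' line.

Walk:
N0 x:[41/3,80/3] y:[20/3,62/3] z:[13,67/2] -> hit [41/3,62/3], descend [5, 18]
  N5 x:[41/3,25] y:[10,62/3] z:[13,63/2] -> hit [41/3,62/3], descend [6, 17]
    N6 x:[14,73/3] y:[41/3,17] z:[13,43/2] -> hit [14,17], descend [16, 24]
      N16 x:[19,73/3] y:[41/3,17] z:[13,43/2] -> miss, prune
      N24 x:[14,59/3] y:[44/3,17] z:[16,21] -> hit [16,17], descend [1, 12]
        N1 x:[14,47/3] y:[44/3,46/3] z:[19,21] -> miss, prune
        N12 x:[16,59/3] y:[44/3,17] z:[16,39/2] -> hit [16,17] leaf, test {P3@t=16, P5(miss)}
    N17 x:[41/3,25] y:[10,62/3] z:[20,63/2] -> hit [20,62/3], descend [14, 22]
      N14 x:[16,25] y:[37/3,18] z:[20,63/2] -> miss, prune
      N22 x:[41/3,15] y:[10,62/3] z:[45/2,57/2] -> miss, prune
  N18 x:[43/3,80/3] y:[20/3,34/3] z:[13,67/2] -> miss, prune

Visited [0, 5, 6, 16, 24, 1, 12, 17, 14, 22, 18]. Tests: 11 box, 1 leaf. Nearest: P3.

== RESULT ==
[0, 5, 6, 16, 24, 1, 12, 17, 14, 22, 18]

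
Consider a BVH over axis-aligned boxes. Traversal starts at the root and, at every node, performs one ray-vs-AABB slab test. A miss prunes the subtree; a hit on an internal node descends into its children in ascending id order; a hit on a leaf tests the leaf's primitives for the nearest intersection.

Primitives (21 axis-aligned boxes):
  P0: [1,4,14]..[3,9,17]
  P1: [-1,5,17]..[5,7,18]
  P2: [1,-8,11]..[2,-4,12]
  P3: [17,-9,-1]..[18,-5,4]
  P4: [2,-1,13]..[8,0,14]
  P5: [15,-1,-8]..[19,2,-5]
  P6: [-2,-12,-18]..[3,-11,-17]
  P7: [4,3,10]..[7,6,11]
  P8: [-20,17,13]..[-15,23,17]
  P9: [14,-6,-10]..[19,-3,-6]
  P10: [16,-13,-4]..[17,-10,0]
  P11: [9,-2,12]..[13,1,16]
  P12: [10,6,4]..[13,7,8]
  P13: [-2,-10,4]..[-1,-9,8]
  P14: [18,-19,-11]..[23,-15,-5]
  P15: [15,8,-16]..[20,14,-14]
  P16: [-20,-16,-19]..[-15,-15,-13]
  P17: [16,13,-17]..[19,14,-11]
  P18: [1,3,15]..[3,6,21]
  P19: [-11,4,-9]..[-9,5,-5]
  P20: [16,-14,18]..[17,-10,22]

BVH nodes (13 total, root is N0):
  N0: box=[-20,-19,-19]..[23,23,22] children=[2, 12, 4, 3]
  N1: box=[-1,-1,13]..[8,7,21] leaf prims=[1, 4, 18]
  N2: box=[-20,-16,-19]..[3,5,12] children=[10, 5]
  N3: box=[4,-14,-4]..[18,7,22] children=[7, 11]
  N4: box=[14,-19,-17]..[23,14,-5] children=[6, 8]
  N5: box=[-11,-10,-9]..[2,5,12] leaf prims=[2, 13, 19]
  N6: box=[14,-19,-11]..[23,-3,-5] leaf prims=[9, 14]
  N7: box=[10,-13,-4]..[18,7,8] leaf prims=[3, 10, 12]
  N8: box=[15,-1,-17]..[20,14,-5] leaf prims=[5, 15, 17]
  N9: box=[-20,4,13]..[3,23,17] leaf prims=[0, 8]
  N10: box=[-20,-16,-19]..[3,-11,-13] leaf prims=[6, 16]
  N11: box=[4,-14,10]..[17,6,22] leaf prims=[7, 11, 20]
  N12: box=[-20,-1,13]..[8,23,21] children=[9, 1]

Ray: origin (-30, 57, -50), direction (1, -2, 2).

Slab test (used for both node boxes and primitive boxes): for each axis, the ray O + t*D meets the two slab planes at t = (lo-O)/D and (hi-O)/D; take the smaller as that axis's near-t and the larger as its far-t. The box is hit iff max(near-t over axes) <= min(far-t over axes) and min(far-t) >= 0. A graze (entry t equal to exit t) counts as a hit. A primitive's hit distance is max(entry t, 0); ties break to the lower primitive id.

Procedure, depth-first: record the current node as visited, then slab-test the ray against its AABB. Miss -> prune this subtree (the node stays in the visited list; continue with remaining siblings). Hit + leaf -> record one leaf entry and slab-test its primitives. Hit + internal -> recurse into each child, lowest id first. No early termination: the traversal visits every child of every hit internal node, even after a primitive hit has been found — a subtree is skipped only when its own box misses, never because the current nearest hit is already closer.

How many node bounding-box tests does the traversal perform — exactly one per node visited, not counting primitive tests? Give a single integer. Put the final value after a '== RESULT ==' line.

Trace the traversal:
N0 x:[10,53] y:[17,38] z:[31/2,36] -> hit [17,36], descend [2, 3, 4, 12]
  N2 x:[10,33] y:[26,73/2] z:[31/2,31] -> hit [26,31], descend [5, 10]
    N5 x:[19,32] y:[26,67/2] z:[41/2,31] -> hit [26,31] leaf, test {P2@t=31, P13(miss), P19(miss)}
    N10 x:[10,33] y:[34,73/2] z:[31/2,37/2] -> miss, prune
  N3 x:[34,48] y:[25,71/2] z:[23,36] -> hit [34,71/2], descend [7, 11]
    N7 x:[40,48] y:[25,35] z:[23,29] -> miss, prune
    N11 x:[34,47] y:[51/2,71/2] z:[30,36] -> hit [34,71/2] leaf, test {P7(miss), P11(miss), P20(miss)}
  N4 x:[44,53] y:[43/2,38] z:[33/2,45/2] -> miss, prune
  N12 x:[10,38] y:[17,29] z:[63/2,71/2] -> miss, prune

9 AABB tests over nodes [0, 2, 5, 10, 3, 7, 11, 4, 12]; 2 leaves entered; closest P2.

== RESULT ==
9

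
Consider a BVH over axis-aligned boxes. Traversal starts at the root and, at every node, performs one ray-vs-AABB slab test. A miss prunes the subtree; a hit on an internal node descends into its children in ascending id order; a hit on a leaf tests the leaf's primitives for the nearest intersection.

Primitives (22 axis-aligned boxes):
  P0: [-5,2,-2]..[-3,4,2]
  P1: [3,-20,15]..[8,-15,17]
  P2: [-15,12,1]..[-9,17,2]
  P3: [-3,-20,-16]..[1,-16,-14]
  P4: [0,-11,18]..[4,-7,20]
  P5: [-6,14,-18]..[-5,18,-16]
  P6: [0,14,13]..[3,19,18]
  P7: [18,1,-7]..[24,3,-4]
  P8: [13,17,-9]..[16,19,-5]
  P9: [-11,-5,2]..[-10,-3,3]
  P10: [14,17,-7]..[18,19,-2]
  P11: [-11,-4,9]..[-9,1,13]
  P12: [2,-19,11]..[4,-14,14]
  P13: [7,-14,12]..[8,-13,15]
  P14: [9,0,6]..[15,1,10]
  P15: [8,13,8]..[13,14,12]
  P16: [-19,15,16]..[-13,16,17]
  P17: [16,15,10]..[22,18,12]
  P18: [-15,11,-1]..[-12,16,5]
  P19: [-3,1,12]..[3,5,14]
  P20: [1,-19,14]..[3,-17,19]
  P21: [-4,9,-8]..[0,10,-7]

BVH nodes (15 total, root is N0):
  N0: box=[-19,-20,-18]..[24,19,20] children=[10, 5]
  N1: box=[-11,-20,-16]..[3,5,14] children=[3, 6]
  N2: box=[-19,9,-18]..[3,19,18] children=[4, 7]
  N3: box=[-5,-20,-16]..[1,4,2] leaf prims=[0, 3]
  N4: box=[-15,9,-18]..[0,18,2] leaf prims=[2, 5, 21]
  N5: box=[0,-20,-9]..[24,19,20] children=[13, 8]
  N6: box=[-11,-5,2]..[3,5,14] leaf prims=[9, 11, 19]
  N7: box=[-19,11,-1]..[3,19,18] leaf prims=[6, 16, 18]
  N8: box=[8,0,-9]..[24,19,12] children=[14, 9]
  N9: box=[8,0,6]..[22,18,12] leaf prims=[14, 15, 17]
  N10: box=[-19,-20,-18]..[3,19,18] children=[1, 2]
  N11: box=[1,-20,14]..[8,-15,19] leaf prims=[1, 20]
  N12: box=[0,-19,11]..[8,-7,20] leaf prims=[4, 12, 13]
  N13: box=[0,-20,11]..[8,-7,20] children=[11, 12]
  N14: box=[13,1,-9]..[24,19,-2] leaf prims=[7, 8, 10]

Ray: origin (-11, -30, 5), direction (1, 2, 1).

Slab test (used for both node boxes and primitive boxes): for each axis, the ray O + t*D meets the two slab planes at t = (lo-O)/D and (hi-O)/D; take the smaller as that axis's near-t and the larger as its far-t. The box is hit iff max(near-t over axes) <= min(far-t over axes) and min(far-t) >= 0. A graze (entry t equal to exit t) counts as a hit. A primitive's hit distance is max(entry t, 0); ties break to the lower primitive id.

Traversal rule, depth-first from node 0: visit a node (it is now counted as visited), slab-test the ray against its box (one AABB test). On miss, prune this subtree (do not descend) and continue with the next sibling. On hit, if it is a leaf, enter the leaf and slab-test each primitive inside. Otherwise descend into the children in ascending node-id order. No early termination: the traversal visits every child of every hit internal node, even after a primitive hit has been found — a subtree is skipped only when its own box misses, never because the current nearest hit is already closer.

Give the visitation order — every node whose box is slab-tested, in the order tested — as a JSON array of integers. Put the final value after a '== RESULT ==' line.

Trace the traversal:
N0 x:[-8,35] y:[5,49/2] z:[-23,15] -> hit [5,15], descend [5, 10]
  N5 x:[11,35] y:[5,49/2] z:[-14,15] -> hit [11,15], descend [8, 13]
    N8 x:[19,35] y:[15,49/2] z:[-14,7] -> miss, prune
    N13 x:[11,19] y:[5,23/2] z:[6,15] -> hit [11,23/2], descend [11, 12]
      N11 x:[12,19] y:[5,15/2] z:[9,14] -> miss, prune
      N12 x:[11,19] y:[11/2,23/2] z:[6,15] -> hit [11,23/2] leaf, test {P4(miss), P12(miss), P13(miss)}
  N10 x:[-8,14] y:[5,49/2] z:[-23,13] -> hit [5,13], descend [1, 2]
    N1 x:[0,14] y:[5,35/2] z:[-21,9] -> hit [5,9], descend [3, 6]
      N3 x:[6,12] y:[5,17] z:[-21,-3] -> miss, prune
      N6 x:[0,14] y:[25/2,35/2] z:[-3,9] -> miss, prune
    N2 x:[-8,14] y:[39/2,49/2] z:[-23,13] -> miss, prune

Visited [0, 5, 8, 13, 11, 12, 10, 1, 3, 6, 2]. Tests: 11 box, 1 leaf. Nearest: miss.

== RESULT ==
[0, 5, 8, 13, 11, 12, 10, 1, 3, 6, 2]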